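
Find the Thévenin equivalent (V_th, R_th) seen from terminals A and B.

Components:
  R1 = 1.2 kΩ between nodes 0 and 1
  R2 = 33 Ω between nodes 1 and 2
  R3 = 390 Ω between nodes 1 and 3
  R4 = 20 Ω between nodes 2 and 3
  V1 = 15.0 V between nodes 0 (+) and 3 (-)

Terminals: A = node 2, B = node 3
Step 1 — V_th is the open-circuit voltage V_A - V_B (nothing connected across the terminals).
Nodal analysis, taking node 3 as the 0 V reference.
Source V1 fixes V_0 = 15 V.
KCL at each unknown node (sum of currents leaving = 0; resistances in Ω):
  Node 1: (V_1 - 15)/1200 + (V_1 - V_2)/33 + (V_1 - 0)/390 = 0
  Node 2: (V_2 - V_1)/33 + (V_2 - 0)/20 = 0
Collecting terms (coefficients in siemens):
  0.0337·V_1 - 0.0303·V_2 = 0.0125
  0.0803·V_2 - 0.0303·V_1 = 0
Determinant D = (0.0337)(0.0803) - (-0.0303)(-0.0303) = 0.001788
V_1 = [(0.0125)(0.0803) - (-0.0303)(0)]/D = 0.5614 V
V_2 = [(0.0337)(0) - (0.0125)(-0.0303)]/D = 0.2119 V
V_th = V_2 - V_3 = 0.2119 - 0 = 0.2119 V
Step 2 — R_th: zero the source — replace V1 by a short circuit (node 3 merges into node 0) — and find the resistance seen between A (node 2) and B (node 0).
Reduce the network between node 2 (A) and node 0 (B) by series/parallel combination:
  Rp1 = R1 ‖ R3 (parallel, both between nodes 0 and 1) = 1/(1/1200 + 1/390) = 294.3 Ω
  Rs1 = R2 + Rp1 (series, joined only at node 1) = 33 + 294.3 = 327.3 Ω
  Rp2 = R4 ‖ Rs1 (parallel, both between nodes 0 and 2) = 1/(1/20 + 1/327.3) = 18.85 Ω
R_th = 18.85 Ω

Final answer: V_th = 0.2119 V, R_th = 18.85 Ω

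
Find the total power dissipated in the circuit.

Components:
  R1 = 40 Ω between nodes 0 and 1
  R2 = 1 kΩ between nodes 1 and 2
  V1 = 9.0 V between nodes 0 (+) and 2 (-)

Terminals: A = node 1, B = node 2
Nodal analysis, taking node 2 as the 0 V reference.
Source V1 fixes V_0 = 9 V.
KCL at each unknown node (sum of currents leaving = 0; resistances in Ω):
  Node 1: (V_1 - 9)/40 + (V_1 - 0)/1000 = 0
Collecting terms: 0.026 × V_1 = 0.225  =>  V_1 = 8.654 V
Power in each resistor, P = (ΔV)²/R:
  P_R1 = (9 - 8.654)²/40 = 0.002996 W
  P_R2 = (8.654 - 0)²/1000 = 0.07489 W
P_total = P_R1 + P_R2 = 0.07788 W

Final answer: 0.07788 W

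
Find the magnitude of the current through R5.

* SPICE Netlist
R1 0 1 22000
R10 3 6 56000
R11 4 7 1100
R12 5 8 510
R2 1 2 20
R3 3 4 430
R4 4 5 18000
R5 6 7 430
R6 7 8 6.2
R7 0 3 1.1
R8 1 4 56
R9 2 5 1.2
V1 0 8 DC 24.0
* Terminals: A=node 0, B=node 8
Nodal analysis, taking node 8 as the 0 V reference.
Source V1 fixes V_0 = 24 V.
KCL at each unknown node (sum of currents leaving = 0; resistances in Ω):
  Node 1: (V_1 - 24)/22000 + (V_1 - V_2)/20 + (V_1 - V_4)/56 = 0
  Node 2: (V_2 - V_1)/20 + (V_2 - V_5)/1.2 = 0
  Node 3: (V_3 - V_4)/430 + (V_3 - 24)/1.1 + (V_3 - V_6)/56000 = 0
  Node 4: (V_4 - V_3)/430 + (V_4 - V_5)/18000 + (V_4 - V_1)/56 + (V_4 - V_7)/1100 = 0
  Node 5: (V_5 - V_4)/18000 + (V_5 - V_2)/1.2 + (V_5 - 0)/510 = 0
  Node 6: (V_6 - V_7)/430 + (V_6 - V_3)/56000 = 0
  Node 7: (V_7 - V_6)/430 + (V_7 - 0)/6.2 + (V_7 - V_4)/1100 = 0
Collecting terms (coefficients in siemens):
  0.0679·V_1 - 0.05·V_2 - 0.01786·V_4 = 0.001091
  0.8833·V_2 - 0.05·V_1 - 0.8333·V_5 = 0
  0.9114·V_3 - 0.002326·V_4 - 0.00001786·V_6 = 21.82
  0.02115·V_4 - 0.01786·V_1 - 0.002326·V_3 - 0.00005556·V_5 - 0.0009091·V_7 = 0
  0.8353·V_5 - 0.8333·V_2 - 0.00005556·V_4 = 0
  0.002343·V_6 - 0.00001786·V_3 - 0.002326·V_7 = 0
  0.1645·V_7 - 0.0009091·V_4 - 0.002326·V_6 = 0
Solving these 7 simultaneous equations (Gaussian elimination) gives:
  V_1 = 10.36 V, V_2 = 9.971 V, V_3 = 23.97 V, V_4 = 11.41 V
  V_5 = 9.947 V, V_6 = 0.2487 V, V_7 = 0.06657 V
I_R5 = (V_6 - V_7)/R5 = (0.2487 - 0.06657)/430 = 0.0004235 A
|I_R5| = 0.0004235 A

Final answer: |I_R5| = 0.0004235 A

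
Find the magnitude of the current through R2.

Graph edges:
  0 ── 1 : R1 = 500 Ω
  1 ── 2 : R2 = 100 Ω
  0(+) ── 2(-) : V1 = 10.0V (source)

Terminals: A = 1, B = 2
Nodal analysis, taking node 2 as the 0 V reference.
Source V1 fixes V_0 = 10 V.
KCL at each unknown node (sum of currents leaving = 0; resistances in Ω):
  Node 1: (V_1 - 10)/500 + (V_1 - 0)/100 = 0
Collecting terms: 0.012 × V_1 = 0.02  =>  V_1 = 1.667 V
I_R2 = (V_1 - V_2)/R2 = (1.667 - 0)/100 = 0.01667 A
|I_R2| = 0.01667 A

Final answer: |I_R2| = 0.01667 A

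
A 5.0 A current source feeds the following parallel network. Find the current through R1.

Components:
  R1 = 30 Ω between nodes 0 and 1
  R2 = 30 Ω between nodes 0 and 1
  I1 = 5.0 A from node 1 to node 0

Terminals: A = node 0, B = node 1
All resistors sit directly between nodes 0 and 1, so they are in parallel and share one voltage V; the full source current 5 A splits among them.
1/R_par = 1/30 + 1/30 = 0.06667 S  =>  R_par = 15 Ω
V = I × R_par = 5 × 15 = 75 V
I_R1 = V/R1 = 75/30 = 2.5 A

Final answer: 2.5 A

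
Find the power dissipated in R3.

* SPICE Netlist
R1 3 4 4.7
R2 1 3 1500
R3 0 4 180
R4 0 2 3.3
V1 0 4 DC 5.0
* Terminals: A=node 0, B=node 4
Nodal analysis, taking node 4 as the 0 V reference.
Source V1 fixes V_0 = 5 V.
KCL at each unknown node (sum of currents leaving = 0; resistances in Ω):
  Node 1: (V_1 - V_3)/1500 = 0
  Node 2: (V_2 - 5)/3.3 = 0
  Node 3: (V_3 - 0)/4.7 + (V_3 - V_1)/1500 = 0
Collecting terms (coefficients in siemens):
  0.0006667·V_1 - 0.0006667·V_3 = 0
  0.303·V_2 = 1.515
  0.2134·V_3 - 0.0006667·V_1 = 0
Solving these 3 simultaneous equations (Gaussian elimination) gives:
  V_1 = 0 V, V_2 = 5 V, V_3 = 0 V
I_R3 = (V_0 - V_4)/R3 = (5 - 0)/180 = 0.02778 A
P_R3 = I_R3² × R3 = (0.02778)² × 180 = 0.1389 W

Final answer: 0.1389 W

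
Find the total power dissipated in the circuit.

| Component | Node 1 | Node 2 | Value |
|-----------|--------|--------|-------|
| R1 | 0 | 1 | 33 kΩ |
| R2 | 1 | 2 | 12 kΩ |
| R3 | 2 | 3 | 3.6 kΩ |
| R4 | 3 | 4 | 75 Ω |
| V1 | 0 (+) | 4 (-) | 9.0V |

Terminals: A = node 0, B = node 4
Nodal analysis, taking node 4 as the 0 V reference.
Source V1 fixes V_0 = 9 V.
KCL at each unknown node (sum of currents leaving = 0; resistances in Ω):
  Node 1: (V_1 - 9)/33000 + (V_1 - V_2)/12000 = 0
  Node 2: (V_2 - V_1)/12000 + (V_2 - V_3)/3600 = 0
  Node 3: (V_3 - V_2)/3600 + (V_3 - 0)/75 = 0
Collecting terms (coefficients in siemens):
  0.0001136·V_1 - 0.00008333·V_2 = 0.0002727
  0.0003611·V_2 - 0.00008333·V_1 - 0.0002778·V_3 = 0
  0.01361·V_3 - 0.0002778·V_2 = 0
Solving these 3 simultaneous equations (Gaussian elimination) gives:
  V_1 = 2.898 V, V_2 = 0.6795 V, V_3 = 0.01387 V
Power in each resistor, P = (ΔV)²/R:
  P_R1 = (9 - 2.898)²/33000 = 0.001128 W
  P_R2 = (2.898 - 0.6795)²/12000 = 0.0004103 W
  P_R3 = (0.6795 - 0.01387)²/3600 = 0.0001231 W
  P_R4 = (0.01387 - 0)²/75 = 0.000002564 W
P_total = P_R1 + P_R2 + P_R3 + P_R4 = 0.001664 W

Final answer: 0.001664 W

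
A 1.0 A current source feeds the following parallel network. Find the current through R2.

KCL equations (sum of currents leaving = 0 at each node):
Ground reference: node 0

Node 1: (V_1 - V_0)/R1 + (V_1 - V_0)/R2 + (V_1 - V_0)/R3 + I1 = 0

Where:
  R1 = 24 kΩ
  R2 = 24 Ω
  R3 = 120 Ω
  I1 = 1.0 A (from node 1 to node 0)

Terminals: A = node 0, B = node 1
All resistors sit directly between nodes 0 and 1, so they are in parallel and share one voltage V; the full source current 1 A splits among them.
1/R_par = 1/24000 + 1/24 + 1/120 = 0.05004 S  =>  R_par = 19.98 Ω
V = I × R_par = 1 × 19.98 = 19.98 V
I_R2 = V/R2 = 19.98/24 = 0.8326 A

Final answer: 0.8326 A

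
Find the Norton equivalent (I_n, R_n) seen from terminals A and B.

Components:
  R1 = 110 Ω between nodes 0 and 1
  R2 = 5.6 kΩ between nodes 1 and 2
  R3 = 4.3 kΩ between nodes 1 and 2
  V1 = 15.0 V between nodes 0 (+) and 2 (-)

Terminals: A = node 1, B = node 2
Find the Thévenin equivalent first; then I_n = V_th/R_th and R_n = R_th.
Step 1 — V_th is the open-circuit voltage V_A - V_B (nothing connected across the terminals).
Nodal analysis, taking node 2 as the 0 V reference.
Source V1 fixes V_0 = 15 V.
KCL at each unknown node (sum of currents leaving = 0; resistances in Ω):
  Node 1: (V_1 - 15)/110 + (V_1 - 0)/5600 + (V_1 - 0)/4300 = 0
Collecting terms: 0.009502 × V_1 = 0.1364  =>  V_1 = 14.35 V
V_th = V_1 - V_2 = 14.35 - 0 = 14.35 V
Step 2 — R_th: zero the source — replace V1 by a short circuit (node 2 merges into node 0) — and find the resistance seen between A (node 1) and B (node 0).
Reduce the network between node 1 (A) and node 0 (B) by series/parallel combination:
  Rp1 = R1 ‖ R2 ‖ R3 (parallel, all between nodes 0 and 1) = 1/(1/110 + 1/5600 + 1/4300) = 105.2 Ω
R_th = 105.2 Ω
I_n = V_th/R_th = 14.35/105.2 = 0.1364 A, and R_n = R_th = 105.2 Ω

Final answer: I_n = 0.1364 A, R_n = 105.2 Ω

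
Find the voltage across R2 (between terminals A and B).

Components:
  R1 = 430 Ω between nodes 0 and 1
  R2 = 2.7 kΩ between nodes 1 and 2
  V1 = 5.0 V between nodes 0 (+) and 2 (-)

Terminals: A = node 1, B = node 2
R1 and R2 are in series across V1 (node 0 → node 1 → node 2), and the output A–B is taken across R2, so this is a voltage divider.
Series current: I = V1/(R1 + R2) = 5/(430 + 2700) = 5/3130 = 0.001597 A
V_R2 = I × R2 = V1 × R2/(R1 + R2) = 5 × 2700/3130 = 4.313 V

Final answer: 4.313 V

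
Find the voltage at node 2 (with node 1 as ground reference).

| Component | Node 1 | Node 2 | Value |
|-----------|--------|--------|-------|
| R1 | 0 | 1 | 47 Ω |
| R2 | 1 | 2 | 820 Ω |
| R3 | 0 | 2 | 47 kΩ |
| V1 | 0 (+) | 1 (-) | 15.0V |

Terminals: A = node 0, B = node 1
Nodal analysis, taking node 1 as the 0 V reference.
Source V1 fixes V_0 = 15 V.
KCL at each unknown node (sum of currents leaving = 0; resistances in Ω):
  Node 2: (V_2 - 0)/820 + (V_2 - 15)/47000 = 0
Collecting terms: 0.001241 × V_2 = 0.0003191  =>  V_2 = 0.2572 V
The requested potential is V_2 = 0.2572 V.

Final answer: V_2 = 0.2572 V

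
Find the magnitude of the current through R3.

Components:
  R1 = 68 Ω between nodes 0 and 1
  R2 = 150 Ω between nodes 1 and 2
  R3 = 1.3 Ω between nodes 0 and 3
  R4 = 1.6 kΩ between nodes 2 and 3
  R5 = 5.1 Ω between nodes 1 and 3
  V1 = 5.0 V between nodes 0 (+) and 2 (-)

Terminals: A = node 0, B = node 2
Nodal analysis, taking node 2 as the 0 V reference.
Source V1 fixes V_0 = 5 V.
KCL at each unknown node (sum of currents leaving = 0; resistances in Ω):
  Node 1: (V_1 - 5)/68 + (V_1 - 0)/150 + (V_1 - V_3)/5.1 = 0
  Node 3: (V_3 - 5)/1.3 + (V_3 - 0)/1600 + (V_3 - V_1)/5.1 = 0
Collecting terms (coefficients in siemens):
  0.2175·V_1 - 0.1961·V_3 = 0.07353
  0.9659·V_3 - 0.1961·V_1 = 3.846
Determinant D = (0.2175)(0.9659) - (-0.1961)(-0.1961) = 0.1716
V_1 = [(0.07353)(0.9659) - (-0.1961)(3.846)]/D = 4.809 V
V_3 = [(0.2175)(3.846) - (0.07353)(-0.1961)]/D = 4.958 V
I_R3 = (V_0 - V_3)/R3 = (5 - 4.958)/1.3 = 0.03235 A
|I_R3| = 0.03235 A

Final answer: |I_R3| = 0.03235 A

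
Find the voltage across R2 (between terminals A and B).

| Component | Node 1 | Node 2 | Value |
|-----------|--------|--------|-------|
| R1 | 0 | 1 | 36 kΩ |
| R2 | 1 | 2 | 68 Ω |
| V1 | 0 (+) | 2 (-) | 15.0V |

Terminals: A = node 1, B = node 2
R1 and R2 are in series across V1 (node 0 → node 1 → node 2), and the output A–B is taken across R2, so this is a voltage divider.
Series current: I = V1/(R1 + R2) = 15/(36000 + 68) = 15/36070 = 0.0004159 A
V_R2 = I × R2 = V1 × R2/(R1 + R2) = 15 × 68/36070 = 0.02828 V

Final answer: 0.02828 V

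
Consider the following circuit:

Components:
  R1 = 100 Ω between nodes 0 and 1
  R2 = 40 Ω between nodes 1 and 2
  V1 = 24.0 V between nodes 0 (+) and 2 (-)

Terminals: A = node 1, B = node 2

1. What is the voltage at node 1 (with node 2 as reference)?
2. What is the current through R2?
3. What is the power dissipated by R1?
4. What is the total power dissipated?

Nodal analysis, taking node 2 as the 0 V reference.
Source V1 fixes V_0 = 24 V.
KCL at each unknown node (sum of currents leaving = 0; resistances in Ω):
  Node 1: (V_1 - 24)/100 + (V_1 - 0)/40 = 0
Collecting terms: 0.035 × V_1 = 0.24  =>  V_1 = 6.857 V
Part 1:
  Read off the nodal solution: V_1 = 6.857 V
Part 2:
  I_R2 = (V_1 - V_2)/R2 = (6.857 - 0)/40 = 0.1714 A
  Magnitude: I_R2 = 0.1714 A
Part 3:
  I_R1 = (V_0 - V_1)/R1 = (24 - 6.857)/100 = 0.1714 A
  P_R1 = I_R1² × R1 = (0.1714)² × 100 = 2.939 W
Part 4:
  Power in each resistor, P = (ΔV)²/R:
    P_R1 = (24 - 6.857)²/100 = 2.939 W
    P_R2 = (6.857 - 0)²/40 = 1.176 W
  P_total = P_R1 + P_R2 = 4.114 W

Final answers:
1. V_1 = 6.857 V
2. I_R2 = 0.1714 A
3. P_R1 = 2.939 W
4. P_total = 4.114 W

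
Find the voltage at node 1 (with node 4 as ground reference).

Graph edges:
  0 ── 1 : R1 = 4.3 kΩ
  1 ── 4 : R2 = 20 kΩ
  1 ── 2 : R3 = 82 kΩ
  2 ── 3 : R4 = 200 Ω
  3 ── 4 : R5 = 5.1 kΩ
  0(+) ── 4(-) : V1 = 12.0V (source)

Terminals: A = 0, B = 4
Nodal analysis, taking node 4 as the 0 V reference.
Source V1 fixes V_0 = 12 V.
KCL at each unknown node (sum of currents leaving = 0; resistances in Ω):
  Node 1: (V_1 - 12)/4300 + (V_1 - 0)/20000 + (V_1 - V_2)/82000 = 0
  Node 2: (V_2 - V_1)/82000 + (V_2 - V_3)/200 = 0
  Node 3: (V_3 - V_2)/200 + (V_3 - 0)/5100 = 0
Collecting terms (coefficients in siemens):
  0.0002948·V_1 - 0.0000122·V_2 = 0.002791
  0.005012·V_2 - 0.0000122·V_1 - 0.005·V_3 = 0
  0.005196·V_3 - 0.005·V_2 = 0
Solving these 3 simultaneous equations (Gaussian elimination) gives:
  V_1 = 9.492 V, V_2 = 0.5762 V, V_3 = 0.5545 V
The requested potential is V_1 = 9.492 V.

Final answer: V_1 = 9.492 V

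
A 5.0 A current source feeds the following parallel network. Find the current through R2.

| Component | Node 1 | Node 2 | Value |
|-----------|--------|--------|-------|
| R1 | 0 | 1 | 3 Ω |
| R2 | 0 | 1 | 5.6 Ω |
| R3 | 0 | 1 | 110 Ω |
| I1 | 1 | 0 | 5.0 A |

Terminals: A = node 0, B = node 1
All resistors sit directly between nodes 0 and 1, so they are in parallel and share one voltage V; the full source current 5 A splits among them.
1/R_par = 1/3 + 1/5.6 + 1/110 = 0.521 S  =>  R_par = 1.919 Ω
V = I × R_par = 5 × 1.919 = 9.597 V
I_R2 = V/R2 = 9.597/5.6 = 1.714 A

Final answer: 1.714 A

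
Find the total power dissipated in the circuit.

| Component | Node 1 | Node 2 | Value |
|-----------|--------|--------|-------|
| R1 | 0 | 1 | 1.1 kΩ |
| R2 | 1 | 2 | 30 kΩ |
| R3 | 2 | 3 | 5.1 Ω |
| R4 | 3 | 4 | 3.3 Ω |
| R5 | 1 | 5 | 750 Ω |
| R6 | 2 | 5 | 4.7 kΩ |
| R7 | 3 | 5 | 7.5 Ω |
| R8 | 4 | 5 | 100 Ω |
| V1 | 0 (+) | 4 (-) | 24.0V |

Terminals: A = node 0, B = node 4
Nodal analysis, taking node 4 as the 0 V reference.
Source V1 fixes V_0 = 24 V.
KCL at each unknown node (sum of currents leaving = 0; resistances in Ω):
  Node 1: (V_1 - 24)/1100 + (V_1 - V_2)/30000 + (V_1 - V_5)/750 = 0
  Node 2: (V_2 - V_1)/30000 + (V_2 - V_3)/5.1 + (V_2 - V_5)/4700 = 0
  Node 3: (V_3 - V_2)/5.1 + (V_3 - 0)/3.3 + (V_3 - V_5)/7.5 = 0
  Node 5: (V_5 - V_1)/750 + (V_5 - V_2)/4700 + (V_5 - V_3)/7.5 + (V_5 - 0)/100 = 0
Collecting terms (coefficients in siemens):
  0.002276·V_1 - 0.00003333·V_2 - 0.001333·V_5 = 0.02182
  0.1963·V_2 - 0.00003333·V_1 - 0.1961·V_3 - 0.0002128·V_5 = 0
  0.6324·V_3 - 0.1961·V_2 - 0.1333·V_5 = 0
  0.1449·V_5 - 0.001333·V_1 - 0.0002128·V_2 - 0.1333·V_3 = 0
Solving these 4 simultaneous equations (Gaussian elimination) gives:
  V_1 = 9.661 V, V_2 = 0.04063 V, V_3 = 0.0389 V, V_5 = 0.1248 V
Power in each resistor, P = (ΔV)²/R:
  P_R1 = (24 - 9.661)²/1100 = 0.1869 W
  P_R2 = (9.661 - 0.04063)²/30000 = 0.003085 W
  P_R3 = (0.04063 - 0.0389)²/5.1 = 0.0000005846 W
  P_R4 = (0.0389 - 0)²/3.3 = 0.0004585 W
  P_R5 = (9.661 - 0.1248)²/750 = 0.1213 W
  P_R6 = (0.04063 - 0.1248)²/4700 = 0.000001506 W
  P_R7 = (0.0389 - 0.1248)²/7.5 = 0.0009831 W
  P_R8 = (0 - 0.1248)²/100 = 0.0001557 W
P_total = P_R1 + P_R2 + P_R3 + P_R4 + P_R5 + P_R6 + P_R7 + P_R8 = 0.3129 W

Final answer: 0.3129 W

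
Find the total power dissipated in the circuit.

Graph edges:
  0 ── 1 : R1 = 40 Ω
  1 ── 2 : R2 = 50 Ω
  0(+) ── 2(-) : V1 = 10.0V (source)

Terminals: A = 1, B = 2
Nodal analysis, taking node 2 as the 0 V reference.
Source V1 fixes V_0 = 10 V.
KCL at each unknown node (sum of currents leaving = 0; resistances in Ω):
  Node 1: (V_1 - 10)/40 + (V_1 - 0)/50 = 0
Collecting terms: 0.045 × V_1 = 0.25  =>  V_1 = 5.556 V
Power in each resistor, P = (ΔV)²/R:
  P_R1 = (10 - 5.556)²/40 = 0.4938 W
  P_R2 = (5.556 - 0)²/50 = 0.6173 W
P_total = P_R1 + P_R2 = 1.111 W

Final answer: 1.111 W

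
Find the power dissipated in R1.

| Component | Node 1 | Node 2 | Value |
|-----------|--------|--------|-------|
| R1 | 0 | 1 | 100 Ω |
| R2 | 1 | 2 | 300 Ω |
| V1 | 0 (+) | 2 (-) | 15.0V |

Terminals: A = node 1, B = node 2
Nodal analysis, taking node 2 as the 0 V reference.
Source V1 fixes V_0 = 15 V.
KCL at each unknown node (sum of currents leaving = 0; resistances in Ω):
  Node 1: (V_1 - 15)/100 + (V_1 - 0)/300 = 0
Collecting terms: 0.01333 × V_1 = 0.15  =>  V_1 = 11.25 V
I_R1 = (V_0 - V_1)/R1 = (15 - 11.25)/100 = 0.0375 A
P_R1 = I_R1² × R1 = (0.0375)² × 100 = 0.1406 W

Final answer: 0.1406 W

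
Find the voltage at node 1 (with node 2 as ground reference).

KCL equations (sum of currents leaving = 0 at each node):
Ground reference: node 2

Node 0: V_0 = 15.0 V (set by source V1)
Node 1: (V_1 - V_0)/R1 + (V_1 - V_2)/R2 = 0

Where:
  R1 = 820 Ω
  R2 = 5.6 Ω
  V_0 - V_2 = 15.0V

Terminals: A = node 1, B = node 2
Nodal analysis, taking node 2 as the 0 V reference.
Source V1 fixes V_0 = 15 V.
KCL at each unknown node (sum of currents leaving = 0; resistances in Ω):
  Node 1: (V_1 - 15)/820 + (V_1 - 0)/5.6 = 0
Collecting terms: 0.1798 × V_1 = 0.01829  =>  V_1 = 0.1017 V
The requested potential is V_1 = 0.1017 V.

Final answer: V_1 = 0.1017 V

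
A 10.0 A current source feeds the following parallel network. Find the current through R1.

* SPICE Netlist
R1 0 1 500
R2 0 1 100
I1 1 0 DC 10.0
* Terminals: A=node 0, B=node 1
All resistors sit directly between nodes 0 and 1, so they are in parallel and share one voltage V; the full source current 10 A splits among them.
1/R_par = 1/500 + 1/100 = 0.012 S  =>  R_par = 83.33 Ω
V = I × R_par = 10 × 83.33 = 833.3 V
I_R1 = V/R1 = 833.3/500 = 1.667 A

Final answer: 1.667 A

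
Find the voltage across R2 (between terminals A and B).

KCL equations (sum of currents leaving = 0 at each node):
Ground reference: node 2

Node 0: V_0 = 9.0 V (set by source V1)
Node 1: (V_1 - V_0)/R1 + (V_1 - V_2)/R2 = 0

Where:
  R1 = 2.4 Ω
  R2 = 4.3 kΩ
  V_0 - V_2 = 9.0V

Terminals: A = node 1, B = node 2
R1 and R2 are in series across V1 (node 0 → node 1 → node 2), and the output A–B is taken across R2, so this is a voltage divider.
Series current: I = V1/(R1 + R2) = 9/(2.4 + 4300) = 9/4302 = 0.002092 A
V_R2 = I × R2 = V1 × R2/(R1 + R2) = 9 × 4300/4302 = 8.995 V

Final answer: 8.995 V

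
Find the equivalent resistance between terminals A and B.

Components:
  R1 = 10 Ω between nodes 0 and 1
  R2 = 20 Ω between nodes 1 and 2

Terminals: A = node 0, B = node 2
Reduce the network between node 0 (A) and node 2 (B) by series/parallel combination:
  Rs1 = R1 + R2 (series, joined only at node 1) = 10 + 20 = 30 Ω
R_eq = 30 Ω

Final answer: 30 Ω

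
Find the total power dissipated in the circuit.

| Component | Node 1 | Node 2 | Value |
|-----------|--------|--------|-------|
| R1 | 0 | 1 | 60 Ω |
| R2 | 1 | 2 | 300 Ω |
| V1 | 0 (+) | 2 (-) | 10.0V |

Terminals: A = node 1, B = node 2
Nodal analysis, taking node 2 as the 0 V reference.
Source V1 fixes V_0 = 10 V.
KCL at each unknown node (sum of currents leaving = 0; resistances in Ω):
  Node 1: (V_1 - 10)/60 + (V_1 - 0)/300 = 0
Collecting terms: 0.02 × V_1 = 0.1667  =>  V_1 = 8.333 V
Power in each resistor, P = (ΔV)²/R:
  P_R1 = (10 - 8.333)²/60 = 0.0463 W
  P_R2 = (8.333 - 0)²/300 = 0.2315 W
P_total = P_R1 + P_R2 = 0.2778 W

Final answer: 0.2778 W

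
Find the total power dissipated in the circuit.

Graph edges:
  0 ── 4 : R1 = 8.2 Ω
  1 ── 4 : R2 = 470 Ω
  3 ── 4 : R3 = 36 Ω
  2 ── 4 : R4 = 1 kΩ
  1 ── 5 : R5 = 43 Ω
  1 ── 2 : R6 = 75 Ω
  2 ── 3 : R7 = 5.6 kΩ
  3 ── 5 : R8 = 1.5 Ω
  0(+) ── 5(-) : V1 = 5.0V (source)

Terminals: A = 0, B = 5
Nodal analysis, taking node 5 as the 0 V reference.
Source V1 fixes V_0 = 5 V.
KCL at each unknown node (sum of currents leaving = 0; resistances in Ω):
  Node 1: (V_1 - V_4)/470 + (V_1 - 0)/43 + (V_1 - V_2)/75 = 0
  Node 2: (V_2 - V_4)/1000 + (V_2 - V_1)/75 + (V_2 - V_3)/5600 = 0
  Node 3: (V_3 - V_4)/36 + (V_3 - V_2)/5600 + (V_3 - 0)/1.5 = 0
  Node 4: (V_4 - 5)/8.2 + (V_4 - V_1)/470 + (V_4 - V_3)/36 + (V_4 - V_2)/1000 = 0
Collecting terms (coefficients in siemens):
  0.03872·V_1 - 0.01333·V_2 - 0.002128·V_4 = 0
  0.01451·V_2 - 0.01333·V_1 - 0.0001786·V_3 - 0.001·V_4 = 0
  0.6946·V_3 - 0.0001786·V_2 - 0.02778·V_4 = 0
  0.1529·V_4 - 0.002128·V_1 - 0.001·V_2 - 0.02778·V_3 = 0.6098
Solving these 4 simultaneous equations (Gaussian elimination) gives:
  V_1 = 0.4648 V, V_2 = 0.7067 V, V_3 = 0.1613 V, V_4 = 4.029 V
Power in each resistor, P = (ΔV)²/R:
  P_R1 = (5 - 4.029)²/8.2 = 0.1149 W
  P_R2 = (0.4648 - 4.029)²/470 = 0.02704 W
  P_R3 = (0.1613 - 4.029)²/36 = 0.4156 W
  P_R4 = (0.7067 - 4.029)²/1000 = 0.01104 W
  P_R5 = (0.4648 - 0)²/43 = 0.005025 W
  P_R6 = (0.4648 - 0.7067)²/75 = 0.0007802 W
  P_R7 = (0.7067 - 0.1613)²/5600 = 0.00005312 W
  P_R8 = (0.1613 - 0)²/1.5 = 0.01735 W
P_total = P_R1 + P_R2 + P_R3 + P_R4 + P_R5 + P_R6 + P_R7 + P_R8 = 0.5918 W

Final answer: 0.5918 W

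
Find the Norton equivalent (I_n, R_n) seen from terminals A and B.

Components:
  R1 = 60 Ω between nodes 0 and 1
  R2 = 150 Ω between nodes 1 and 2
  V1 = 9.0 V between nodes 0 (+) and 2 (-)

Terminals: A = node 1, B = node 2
Find the Thévenin equivalent first; then I_n = V_th/R_th and R_n = R_th.
Step 1 — V_th is the open-circuit voltage V_A - V_B (nothing connected across the terminals).
Nodal analysis, taking node 2 as the 0 V reference.
Source V1 fixes V_0 = 9 V.
KCL at each unknown node (sum of currents leaving = 0; resistances in Ω):
  Node 1: (V_1 - 9)/60 + (V_1 - 0)/150 = 0
Collecting terms: 0.02333 × V_1 = 0.15  =>  V_1 = 6.429 V
V_th = V_1 - V_2 = 6.429 - 0 = 6.429 V
Step 2 — R_th: zero the source — replace V1 by a short circuit (node 2 merges into node 0) — and find the resistance seen between A (node 1) and B (node 0).
Reduce the network between node 1 (A) and node 0 (B) by series/parallel combination:
  Rp1 = R1 ‖ R2 (parallel, both between nodes 0 and 1) = 1/(1/60 + 1/150) = 42.86 Ω
R_th = 42.86 Ω
I_n = V_th/R_th = 6.429/42.86 = 0.15 A, and R_n = R_th = 42.86 Ω

Final answer: I_n = 0.15 A, R_n = 42.86 Ω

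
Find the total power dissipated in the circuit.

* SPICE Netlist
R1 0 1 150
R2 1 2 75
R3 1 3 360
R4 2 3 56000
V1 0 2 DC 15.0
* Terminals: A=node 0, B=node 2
Nodal analysis, taking node 2 as the 0 V reference.
Source V1 fixes V_0 = 15 V.
KCL at each unknown node (sum of currents leaving = 0; resistances in Ω):
  Node 1: (V_1 - 15)/150 + (V_1 - 0)/75 + (V_1 - V_3)/360 = 0
  Node 3: (V_3 - V_1)/360 + (V_3 - 0)/56000 = 0
Collecting terms (coefficients in siemens):
  0.02278·V_1 - 0.002778·V_3 = 0.1
  0.002796·V_3 - 0.002778·V_1 = 0
Determinant D = (0.02278)(0.002796) - (-0.002778)(-0.002778) = 0.00005596
V_1 = [(0.1)(0.002796) - (-0.002778)(0)]/D = 4.996 V
V_3 = [(0.02278)(0) - (0.1)(-0.002778)]/D = 4.964 V
Power in each resistor, P = (ΔV)²/R:
  P_R1 = (15 - 4.996)²/150 = 0.6673 W
  P_R2 = (4.996 - 0)²/75 = 0.3327 W
  P_R3 = (4.996 - 4.964)²/360 = 0.000002828 W
  P_R4 = (0 - 4.964)²/56000 = 0.00044 W
P_total = P_R1 + P_R2 + P_R3 + P_R4 = 1 W

Final answer: 1 W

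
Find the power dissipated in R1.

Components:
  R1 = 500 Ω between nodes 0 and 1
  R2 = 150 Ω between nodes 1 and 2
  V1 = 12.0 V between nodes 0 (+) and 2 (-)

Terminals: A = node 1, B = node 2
Nodal analysis, taking node 2 as the 0 V reference.
Source V1 fixes V_0 = 12 V.
KCL at each unknown node (sum of currents leaving = 0; resistances in Ω):
  Node 1: (V_1 - 12)/500 + (V_1 - 0)/150 = 0
Collecting terms: 0.008667 × V_1 = 0.024  =>  V_1 = 2.769 V
I_R1 = (V_0 - V_1)/R1 = (12 - 2.769)/500 = 0.01846 A
P_R1 = I_R1² × R1 = (0.01846)² × 500 = 0.1704 W

Final answer: 0.1704 W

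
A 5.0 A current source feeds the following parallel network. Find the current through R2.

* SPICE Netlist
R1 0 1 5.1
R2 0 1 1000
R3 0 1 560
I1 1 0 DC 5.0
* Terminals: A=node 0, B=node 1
All resistors sit directly between nodes 0 and 1, so they are in parallel and share one voltage V; the full source current 5 A splits among them.
1/R_par = 1/5.1 + 1/1000 + 1/560 = 0.1989 S  =>  R_par = 5.029 Ω
V = I × R_par = 5 × 5.029 = 25.14 V
I_R2 = V/R2 = 25.14/1000 = 0.02514 A

Final answer: 0.02514 A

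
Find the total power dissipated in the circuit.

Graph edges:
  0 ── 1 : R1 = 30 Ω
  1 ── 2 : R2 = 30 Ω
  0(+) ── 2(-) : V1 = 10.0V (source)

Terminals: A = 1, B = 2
Nodal analysis, taking node 2 as the 0 V reference.
Source V1 fixes V_0 = 10 V.
KCL at each unknown node (sum of currents leaving = 0; resistances in Ω):
  Node 1: (V_1 - 10)/30 + (V_1 - 0)/30 = 0
Collecting terms: 0.06667 × V_1 = 0.3333  =>  V_1 = 5 V
Power in each resistor, P = (ΔV)²/R:
  P_R1 = (10 - 5)²/30 = 0.8333 W
  P_R2 = (5 - 0)²/30 = 0.8333 W
P_total = P_R1 + P_R2 = 1.667 W

Final answer: 1.667 W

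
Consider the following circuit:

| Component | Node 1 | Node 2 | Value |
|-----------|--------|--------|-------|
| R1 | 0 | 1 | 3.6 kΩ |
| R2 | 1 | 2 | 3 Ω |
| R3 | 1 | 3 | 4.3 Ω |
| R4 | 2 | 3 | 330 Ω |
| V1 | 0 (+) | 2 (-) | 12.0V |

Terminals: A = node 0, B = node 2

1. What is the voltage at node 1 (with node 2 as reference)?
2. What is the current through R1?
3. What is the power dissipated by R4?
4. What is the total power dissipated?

Nodal analysis, taking node 2 as the 0 V reference.
Source V1 fixes V_0 = 12 V.
KCL at each unknown node (sum of currents leaving = 0; resistances in Ω):
  Node 1: (V_1 - 12)/3600 + (V_1 - 0)/3 + (V_1 - V_3)/4.3 = 0
  Node 3: (V_3 - V_1)/4.3 + (V_3 - 0)/330 = 0
Collecting terms (coefficients in siemens):
  0.5662·V_1 - 0.2326·V_3 = 0.003333
  0.2356·V_3 - 0.2326·V_1 = 0
Determinant D = (0.5662)(0.2356) - (-0.2326)(-0.2326) = 0.0793
V_1 = [(0.003333)(0.2356) - (-0.2326)(0)]/D = 0.009903 V
V_3 = [(0.5662)(0) - (0.003333)(-0.2326)]/D = 0.009776 V
Part 1:
  Read off the nodal solution: V_1 = 0.009903 V
Part 2:
  I_R1 = (V_0 - V_1)/R1 = (12 - 0.009903)/3600 = 0.003331 A
  Magnitude: I_R1 = 0.003331 A
Part 3:
  I_R4 = (V_2 - V_3)/R4 = (0 - 0.009776)/330 = -0.00002962 A
  P_R4 = I_R4² × R4 = (-0.00002962)² × 330 = 0.0000002896 W
Part 4:
  Power in each resistor, P = (ΔV)²/R:
    P_R1 = (12 - 0.009903)²/3600 = 0.03993 W
    P_R2 = (0.009903 - 0)²/3 = 0.00003269 W
    P_R3 = (0.009903 - 0.009776)²/4.3 = 0.000000003773 W
    P_R4 = (0 - 0.009776)²/330 = 0.0000002896 W
  P_total = P_R1 + P_R2 + P_R3 + P_R4 = 0.03997 W

Final answers:
1. V_1 = 0.009903 V
2. I_R1 = 0.003331 A
3. P_R4 = 2.896e-07 W
4. P_total = 0.03997 W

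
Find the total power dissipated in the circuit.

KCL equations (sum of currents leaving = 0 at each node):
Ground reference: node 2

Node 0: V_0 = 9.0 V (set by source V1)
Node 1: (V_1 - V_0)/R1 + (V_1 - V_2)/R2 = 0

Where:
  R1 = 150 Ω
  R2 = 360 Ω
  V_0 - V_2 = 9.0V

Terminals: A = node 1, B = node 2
Nodal analysis, taking node 2 as the 0 V reference.
Source V1 fixes V_0 = 9 V.
KCL at each unknown node (sum of currents leaving = 0; resistances in Ω):
  Node 1: (V_1 - 9)/150 + (V_1 - 0)/360 = 0
Collecting terms: 0.009444 × V_1 = 0.06  =>  V_1 = 6.353 V
Power in each resistor, P = (ΔV)²/R:
  P_R1 = (9 - 6.353)²/150 = 0.04671 W
  P_R2 = (6.353 - 0)²/360 = 0.1121 W
P_total = P_R1 + P_R2 = 0.1588 W

Final answer: 0.1588 W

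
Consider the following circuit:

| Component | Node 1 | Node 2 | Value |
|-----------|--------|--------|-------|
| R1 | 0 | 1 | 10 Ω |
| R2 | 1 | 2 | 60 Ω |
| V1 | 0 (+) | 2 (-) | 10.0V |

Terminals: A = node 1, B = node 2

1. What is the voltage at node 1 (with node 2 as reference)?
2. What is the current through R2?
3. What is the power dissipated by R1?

Nodal analysis, taking node 2 as the 0 V reference.
Source V1 fixes V_0 = 10 V.
KCL at each unknown node (sum of currents leaving = 0; resistances in Ω):
  Node 1: (V_1 - 10)/10 + (V_1 - 0)/60 = 0
Collecting terms: 0.1167 × V_1 = 1  =>  V_1 = 8.571 V
Part 1:
  Read off the nodal solution: V_1 = 8.571 V
Part 2:
  I_R2 = (V_1 - V_2)/R2 = (8.571 - 0)/60 = 0.1429 A
  Magnitude: I_R2 = 0.1429 A
Part 3:
  I_R1 = (V_0 - V_1)/R1 = (10 - 8.571)/10 = 0.1429 A
  P_R1 = I_R1² × R1 = (0.1429)² × 10 = 0.2041 W

Final answers:
1. V_1 = 8.571 V
2. I_R2 = 0.1429 A
3. P_R1 = 0.2041 W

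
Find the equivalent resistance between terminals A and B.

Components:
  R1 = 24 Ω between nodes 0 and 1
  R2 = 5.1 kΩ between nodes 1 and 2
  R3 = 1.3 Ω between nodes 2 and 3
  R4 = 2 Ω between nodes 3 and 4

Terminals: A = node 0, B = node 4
Reduce the network between node 0 (A) and node 4 (B) by series/parallel combination:
  Rs1 = R1 + R2 (series, joined only at node 1) = 24 + 5100 = 5124 Ω
  Rs2 = R3 + Rs1 (series, joined only at node 2) = 1.3 + 5124 = 5125 Ω
  Rs3 = R4 + Rs2 (series, joined only at node 3) = 2 + 5125 = 5127 Ω
R_eq = 5.127 kΩ

Final answer: 5.127 kΩ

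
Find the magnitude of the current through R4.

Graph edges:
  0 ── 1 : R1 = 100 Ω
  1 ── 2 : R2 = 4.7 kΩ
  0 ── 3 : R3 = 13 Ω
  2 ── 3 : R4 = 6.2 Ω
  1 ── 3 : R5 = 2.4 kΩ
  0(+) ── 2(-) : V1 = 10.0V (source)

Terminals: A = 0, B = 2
Nodal analysis, taking node 2 as the 0 V reference.
Source V1 fixes V_0 = 10 V.
KCL at each unknown node (sum of currents leaving = 0; resistances in Ω):
  Node 1: (V_1 - 10)/100 + (V_1 - 0)/4700 + (V_1 - V_3)/2400 = 0
  Node 3: (V_3 - 10)/13 + (V_3 - 0)/6.2 + (V_3 - V_1)/2400 = 0
Collecting terms (coefficients in siemens):
  0.01063·V_1 - 0.0004167·V_3 = 0.1
  0.2386·V_3 - 0.0004167·V_1 = 0.7692
Determinant D = (0.01063)(0.2386) - (-0.0004167)(-0.0004167) = 0.002536
V_1 = [(0.1)(0.2386) - (-0.0004167)(0.7692)]/D = 9.535 V
V_3 = [(0.01063)(0.7692) - (0.1)(-0.0004167)]/D = 3.24 V
I_R4 = (V_2 - V_3)/R4 = (0 - 3.24)/6.2 = -0.5226 A
|I_R4| = 0.5226 A

Final answer: |I_R4| = 0.5226 A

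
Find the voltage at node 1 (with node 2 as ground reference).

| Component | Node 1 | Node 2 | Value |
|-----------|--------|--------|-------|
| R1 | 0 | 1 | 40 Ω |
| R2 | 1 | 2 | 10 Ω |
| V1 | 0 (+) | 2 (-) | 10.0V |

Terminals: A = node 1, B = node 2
Nodal analysis, taking node 2 as the 0 V reference.
Source V1 fixes V_0 = 10 V.
KCL at each unknown node (sum of currents leaving = 0; resistances in Ω):
  Node 1: (V_1 - 10)/40 + (V_1 - 0)/10 = 0
Collecting terms: 0.125 × V_1 = 0.25  =>  V_1 = 2 V
The requested potential is V_1 = 2 V.

Final answer: V_1 = 2 V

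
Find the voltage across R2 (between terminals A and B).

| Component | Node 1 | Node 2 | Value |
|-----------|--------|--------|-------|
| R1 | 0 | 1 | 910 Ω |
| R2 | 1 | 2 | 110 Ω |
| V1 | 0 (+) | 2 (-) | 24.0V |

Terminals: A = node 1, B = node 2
R1 and R2 are in series across V1 (node 0 → node 1 → node 2), and the output A–B is taken across R2, so this is a voltage divider.
Series current: I = V1/(R1 + R2) = 24/(910 + 110) = 24/1020 = 0.02353 A
V_R2 = I × R2 = V1 × R2/(R1 + R2) = 24 × 110/1020 = 2.588 V

Final answer: 2.588 V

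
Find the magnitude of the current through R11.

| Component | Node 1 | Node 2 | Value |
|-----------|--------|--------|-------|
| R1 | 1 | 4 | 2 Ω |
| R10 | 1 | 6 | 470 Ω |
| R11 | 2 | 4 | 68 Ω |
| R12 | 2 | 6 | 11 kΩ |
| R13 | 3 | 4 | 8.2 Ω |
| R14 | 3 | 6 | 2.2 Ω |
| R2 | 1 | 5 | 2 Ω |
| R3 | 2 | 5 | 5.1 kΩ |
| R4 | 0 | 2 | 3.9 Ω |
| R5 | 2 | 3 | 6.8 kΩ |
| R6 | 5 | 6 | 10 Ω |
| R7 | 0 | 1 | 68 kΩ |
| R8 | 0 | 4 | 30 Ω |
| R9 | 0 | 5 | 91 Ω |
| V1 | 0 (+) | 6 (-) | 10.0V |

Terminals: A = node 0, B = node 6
Nodal analysis, taking node 6 as the 0 V reference.
Source V1 fixes V_0 = 10 V.
KCL at each unknown node (sum of currents leaving = 0; resistances in Ω):
  Node 1: (V_1 - V_4)/2 + (V_1 - V_5)/2 + (V_1 - 10)/68000 + (V_1 - 0)/470 = 0
  Node 2: (V_2 - V_5)/5100 + (V_2 - 10)/3.9 + (V_2 - V_3)/6800 + (V_2 - V_4)/68 + (V_2 - 0)/11000 = 0
  Node 3: (V_3 - V_2)/6800 + (V_3 - V_4)/8.2 + (V_3 - 0)/2.2 = 0
  Node 4: (V_4 - V_1)/2 + (V_4 - 10)/30 + (V_4 - V_2)/68 + (V_4 - V_3)/8.2 = 0
  Node 5: (V_5 - V_1)/2 + (V_5 - V_2)/5100 + (V_5 - 0)/10 + (V_5 - 10)/91 = 0
Collecting terms (coefficients in siemens):
  1.002·V_1 - 0.5·V_4 - 0.5·V_5 = 0.0001471
  0.2716·V_2 - 0.0001471·V_3 - 0.01471·V_4 - 0.0001961·V_5 = 2.564
  0.5766·V_3 - 0.0001471·V_2 - 0.122·V_4 = 0
  0.67·V_4 - 0.5·V_1 - 0.01471·V_2 - 0.122·V_3 = 0.3333
  0.6112·V_5 - 0.5·V_1 - 0.0001961·V_2 = 0.1099
Solving these 5 simultaneous equations (Gaussian elimination) gives:
  V_1 = 2.243 V, V_2 = 9.578 V, V_3 = 0.5264 V, V_4 = 2.477 V
  V_5 = 2.018 V
I_R11 = (V_2 - V_4)/R11 = (9.578 - 2.477)/68 = 0.1044 A
|I_R11| = 0.1044 A

Final answer: |I_R11| = 0.1044 A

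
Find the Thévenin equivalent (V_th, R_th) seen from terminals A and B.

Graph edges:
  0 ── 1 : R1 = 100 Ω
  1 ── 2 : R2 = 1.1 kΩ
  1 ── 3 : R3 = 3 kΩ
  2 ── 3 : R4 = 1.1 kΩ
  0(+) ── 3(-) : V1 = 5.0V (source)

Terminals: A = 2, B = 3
Step 1 — V_th is the open-circuit voltage V_A - V_B (nothing connected across the terminals).
Nodal analysis, taking node 3 as the 0 V reference.
Source V1 fixes V_0 = 5 V.
KCL at each unknown node (sum of currents leaving = 0; resistances in Ω):
  Node 1: (V_1 - 5)/100 + (V_1 - V_2)/1100 + (V_1 - 0)/3000 = 0
  Node 2: (V_2 - V_1)/1100 + (V_2 - 0)/1100 = 0
Collecting terms (coefficients in siemens):
  0.01124·V_1 - 0.0009091·V_2 = 0.05
  0.001818·V_2 - 0.0009091·V_1 = 0
Determinant D = (0.01124)(0.001818) - (-0.0009091)(-0.0009091) = 0.00001961
V_1 = [(0.05)(0.001818) - (-0.0009091)(0)]/D = 4.635 V
V_2 = [(0.01124)(0) - (0.05)(-0.0009091)]/D = 2.317 V
V_th = V_2 - V_3 = 2.317 - 0 = 2.317 V
Step 2 — R_th: zero the source — replace V1 by a short circuit (node 3 merges into node 0) — and find the resistance seen between A (node 2) and B (node 0).
Reduce the network between node 2 (A) and node 0 (B) by series/parallel combination:
  Rp1 = R1 ‖ R3 (parallel, both between nodes 0 and 1) = 1/(1/100 + 1/3000) = 96.77 Ω
  Rs1 = R2 + Rp1 (series, joined only at node 1) = 1100 + 96.77 = 1197 Ω
  Rp2 = R4 ‖ Rs1 (parallel, both between nodes 0 and 2) = 1/(1/1100 + 1/1197) = 573.2 Ω
R_th = 573.2 Ω

Final answer: V_th = 2.317 V, R_th = 573.2 Ω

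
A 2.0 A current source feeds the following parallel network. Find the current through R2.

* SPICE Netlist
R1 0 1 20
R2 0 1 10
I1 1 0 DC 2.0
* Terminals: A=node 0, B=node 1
All resistors sit directly between nodes 0 and 1, so they are in parallel and share one voltage V; the full source current 2 A splits among them.
1/R_par = 1/20 + 1/10 = 0.15 S  =>  R_par = 6.667 Ω
V = I × R_par = 2 × 6.667 = 13.33 V
I_R2 = V/R2 = 13.33/10 = 1.333 A

Final answer: 1.333 A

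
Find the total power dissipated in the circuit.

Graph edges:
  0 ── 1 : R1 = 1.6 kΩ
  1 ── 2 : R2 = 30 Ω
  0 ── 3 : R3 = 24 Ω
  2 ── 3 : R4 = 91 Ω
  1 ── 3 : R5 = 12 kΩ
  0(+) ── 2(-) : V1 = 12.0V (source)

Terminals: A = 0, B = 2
Nodal analysis, taking node 2 as the 0 V reference.
Source V1 fixes V_0 = 12 V.
KCL at each unknown node (sum of currents leaving = 0; resistances in Ω):
  Node 1: (V_1 - 12)/1600 + (V_1 - 0)/30 + (V_1 - V_3)/12000 = 0
  Node 3: (V_3 - 12)/24 + (V_3 - 0)/91 + (V_3 - V_1)/12000 = 0
Collecting terms (coefficients in siemens):
  0.03404·V_1 - 0.00008333·V_3 = 0.0075
  0.05274·V_3 - 0.00008333·V_1 = 0.5
Determinant D = (0.03404)(0.05274) - (-0.00008333)(-0.00008333) = 0.001795
V_1 = [(0.0075)(0.05274) - (-0.00008333)(0.5)]/D = 0.2435 V
V_3 = [(0.03404)(0.5) - (0.0075)(-0.00008333)]/D = 9.481 V
Power in each resistor, P = (ΔV)²/R:
  P_R1 = (12 - 0.2435)²/1600 = 0.08638 W
  P_R2 = (0.2435 - 0)²/30 = 0.001977 W
  P_R3 = (12 - 9.481)²/24 = 0.2644 W
  P_R4 = (0 - 9.481)²/91 = 0.9878 W
  P_R5 = (0.2435 - 9.481)²/12000 = 0.007111 W
P_total = P_R1 + P_R2 + P_R3 + P_R4 + P_R5 = 1.348 W

Final answer: 1.348 W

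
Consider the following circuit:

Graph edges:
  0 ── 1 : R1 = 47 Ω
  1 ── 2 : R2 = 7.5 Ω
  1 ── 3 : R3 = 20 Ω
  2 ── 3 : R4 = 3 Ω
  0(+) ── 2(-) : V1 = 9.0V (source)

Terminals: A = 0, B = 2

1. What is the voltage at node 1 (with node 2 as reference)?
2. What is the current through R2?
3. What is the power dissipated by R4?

Nodal analysis, taking node 2 as the 0 V reference.
Source V1 fixes V_0 = 9 V.
KCL at each unknown node (sum of currents leaving = 0; resistances in Ω):
  Node 1: (V_1 - 9)/47 + (V_1 - 0)/7.5 + (V_1 - V_3)/20 = 0
  Node 3: (V_3 - V_1)/20 + (V_3 - 0)/3 = 0
Collecting terms (coefficients in siemens):
  0.2046·V_1 - 0.05·V_3 = 0.1915
  0.3833·V_3 - 0.05·V_1 = 0
Determinant D = (0.2046)(0.3833) - (-0.05)(-0.05) = 0.07593
V_1 = [(0.1915)(0.3833) - (-0.05)(0)]/D = 0.9667 V
V_3 = [(0.2046)(0) - (0.1915)(-0.05)]/D = 0.1261 V
Part 1:
  Read off the nodal solution: V_1 = 0.9667 V
Part 2:
  I_R2 = (V_1 - V_2)/R2 = (0.9667 - 0)/7.5 = 0.1289 A
  Magnitude: I_R2 = 0.1289 A
Part 3:
  I_R4 = (V_2 - V_3)/R4 = (0 - 0.1261)/3 = -0.04203 A
  P_R4 = I_R4² × R4 = (-0.04203)² × 3 = 0.0053 W

Final answers:
1. V_1 = 0.9667 V
2. I_R2 = 0.1289 A
3. P_R4 = 0.0053 W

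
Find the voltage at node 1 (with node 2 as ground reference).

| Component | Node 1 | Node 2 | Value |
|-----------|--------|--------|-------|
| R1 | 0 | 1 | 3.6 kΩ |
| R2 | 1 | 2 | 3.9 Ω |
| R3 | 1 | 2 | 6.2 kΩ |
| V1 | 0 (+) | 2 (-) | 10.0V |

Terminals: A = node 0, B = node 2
Nodal analysis, taking node 2 as the 0 V reference.
Source V1 fixes V_0 = 10 V.
KCL at each unknown node (sum of currents leaving = 0; resistances in Ω):
  Node 1: (V_1 - 10)/3600 + (V_1 - 0)/3.9 + (V_1 - 0)/6200 = 0
Collecting terms: 0.2568 × V_1 = 0.002778  =>  V_1 = 0.01081 V
The requested potential is V_1 = 0.01081 V.

Final answer: V_1 = 0.01081 V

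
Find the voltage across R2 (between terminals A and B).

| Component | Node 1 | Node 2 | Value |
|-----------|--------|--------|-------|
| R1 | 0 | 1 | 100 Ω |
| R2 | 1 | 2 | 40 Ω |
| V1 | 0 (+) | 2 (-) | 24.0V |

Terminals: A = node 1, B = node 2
R1 and R2 are in series across V1 (node 0 → node 1 → node 2), and the output A–B is taken across R2, so this is a voltage divider.
Series current: I = V1/(R1 + R2) = 24/(100 + 40) = 24/140 = 0.1714 A
V_R2 = I × R2 = V1 × R2/(R1 + R2) = 24 × 40/140 = 6.857 V

Final answer: 6.857 V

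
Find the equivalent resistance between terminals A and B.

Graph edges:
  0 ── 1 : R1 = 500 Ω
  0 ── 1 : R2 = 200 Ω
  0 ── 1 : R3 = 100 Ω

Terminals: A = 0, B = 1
Reduce the network between node 0 (A) and node 1 (B) by series/parallel combination:
  Rp1 = R1 ‖ R2 ‖ R3 (parallel, all between nodes 0 and 1) = 1/(1/500 + 1/200 + 1/100) = 58.82 Ω
R_eq = 58.82 Ω

Final answer: 58.82 Ω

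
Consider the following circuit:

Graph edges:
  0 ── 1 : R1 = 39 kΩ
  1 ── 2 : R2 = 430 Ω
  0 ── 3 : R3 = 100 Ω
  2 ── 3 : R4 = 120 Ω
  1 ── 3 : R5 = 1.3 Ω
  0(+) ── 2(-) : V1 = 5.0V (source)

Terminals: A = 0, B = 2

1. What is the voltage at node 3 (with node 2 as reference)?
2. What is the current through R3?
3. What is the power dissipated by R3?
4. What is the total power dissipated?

Nodal analysis, taking node 2 as the 0 V reference.
Source V1 fixes V_0 = 5 V.
KCL at each unknown node (sum of currents leaving = 0; resistances in Ω):
  Node 1: (V_1 - 5)/39000 + (V_1 - 0)/430 + (V_1 - V_3)/1.3 = 0
  Node 3: (V_3 - 5)/100 + (V_3 - 0)/120 + (V_3 - V_1)/1.3 = 0
Collecting terms (coefficients in siemens):
  0.7716·V_1 - 0.7692·V_3 = 0.0001282
  0.7876·V_3 - 0.7692·V_1 = 0.05
Determinant D = (0.7716)(0.7876) - (-0.7692)(-0.7692) = 0.01595
V_1 = [(0.0001282)(0.7876) - (-0.7692)(0.05)]/D = 2.417 V
V_3 = [(0.7716)(0.05) - (0.0001282)(-0.7692)]/D = 2.424 V
Part 1:
  Read off the nodal solution: V_3 = 2.424 V
Part 2:
  I_R3 = (V_0 - V_3)/R3 = (5 - 2.424)/100 = 0.02576 A
  Magnitude: I_R3 = 0.02576 A
Part 3:
  I_R3 = (V_0 - V_3)/R3 = (5 - 2.424)/100 = 0.02576 A
  P_R3 = I_R3² × R3 = (0.02576)² × 100 = 0.06634 W
Part 4:
  Power in each resistor, P = (ΔV)²/R:
    P_R1 = (5 - 2.417)²/39000 = 0.0001711 W
    P_R2 = (2.417 - 0)²/430 = 0.01359 W
    P_R3 = (5 - 2.424)²/100 = 0.06634 W
    P_R4 = (0 - 2.424)²/120 = 0.04898 W
    P_R5 = (2.417 - 2.424)²/1.3 = 0.00004011 W
  P_total = P_R1 + P_R2 + P_R3 + P_R4 + P_R5 = 0.1291 W

Final answers:
1. V_3 = 2.424 V
2. I_R3 = 0.02576 A
3. P_R3 = 0.06634 W
4. P_total = 0.1291 W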